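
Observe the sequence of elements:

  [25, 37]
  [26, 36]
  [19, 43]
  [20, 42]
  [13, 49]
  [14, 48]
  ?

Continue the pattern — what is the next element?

[7, 55]

First value goes 25, 26, 19, 20, 13, 14 → 7 (alternating steps +1, −7, +1, −7, …).
Second value: together with the first value always sums to 62; 37, 36, 43, 42, 49, 48 → 55.
Putting it together: [7, 55].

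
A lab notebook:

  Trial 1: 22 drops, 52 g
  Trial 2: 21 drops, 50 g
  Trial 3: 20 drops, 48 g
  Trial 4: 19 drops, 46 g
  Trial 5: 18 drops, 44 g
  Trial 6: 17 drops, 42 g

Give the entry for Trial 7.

Drops: −1 each step, so 22, 21, 20, 19, 18, 17 → 16.
G: 52, 50, 48, 46, 44, 42 → 40 (−2 each step).
Combining the parts gives 16 drops, 40 g.

16 drops, 40 g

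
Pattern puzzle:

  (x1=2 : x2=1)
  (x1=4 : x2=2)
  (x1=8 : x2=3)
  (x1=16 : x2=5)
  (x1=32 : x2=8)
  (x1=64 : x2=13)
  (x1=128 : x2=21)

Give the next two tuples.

X1: ×2 each step, so 2, 4, 8, 16, 32, 64, 128 → 256 → 512.
X2 goes 1, 2, 3, 5, 8, 13, 21 → 34 → 55 (each term is the sum of the two before it).
Putting the parts together: (x1=256 : x2=34) and then (x1=512 : x2=55).

(x1=256 : x2=34), (x1=512 : x2=55)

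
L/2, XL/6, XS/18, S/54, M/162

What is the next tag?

Size: runs through clothing sizes XS→XL, so L, XL, XS, S, M → L.
Second component goes 2, 6, 18, 54, 162 → 486 (×3 each step).
Combining the parts gives L/486.

L/486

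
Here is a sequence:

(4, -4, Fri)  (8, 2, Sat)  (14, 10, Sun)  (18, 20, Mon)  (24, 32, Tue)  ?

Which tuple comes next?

(28, 46, Wed)

First part goes 4, 8, 14, 18, 24 → 28 (alternating steps +4, +6, +4, +6, …).
Second part goes -4, 2, 10, 20, 32 → 46 (differences are 6, 8, 10, … (increasing by 2 each time)).
Day goes Fri, Sat, Sun, Mon, Tue → Wed (runs through the weekdays Mon→Sun).
Putting it together: (28, 46, Wed).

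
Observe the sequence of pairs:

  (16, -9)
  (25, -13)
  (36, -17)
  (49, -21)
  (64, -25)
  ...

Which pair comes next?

(81, -29)

First value goes 16, 25, 36, 49, 64 → 81 (perfect squares: 4², 5², 6², …).
For the second value, −4 each step: -9, -13, -17, -21, -25 → -29.
Combining the parts gives (81, -29).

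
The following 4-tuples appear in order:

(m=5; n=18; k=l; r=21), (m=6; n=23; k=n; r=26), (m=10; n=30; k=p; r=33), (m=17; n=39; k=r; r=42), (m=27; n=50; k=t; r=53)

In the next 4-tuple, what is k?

K goes l, n, p, r, t → v (letters move forward 2 places in the alphabet).

v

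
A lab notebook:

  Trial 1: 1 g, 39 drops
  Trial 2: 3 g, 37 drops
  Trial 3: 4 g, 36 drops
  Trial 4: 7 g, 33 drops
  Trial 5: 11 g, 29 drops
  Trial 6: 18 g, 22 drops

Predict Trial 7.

G: each term is the sum of the two before it; 1, 3, 4, 7, 11, 18 → 29.
Drops: 39, 37, 36, 33, 29, 22 → 11 (together with the g always sums to 40).
Putting it together: 29 g, 11 drops.

29 g, 11 drops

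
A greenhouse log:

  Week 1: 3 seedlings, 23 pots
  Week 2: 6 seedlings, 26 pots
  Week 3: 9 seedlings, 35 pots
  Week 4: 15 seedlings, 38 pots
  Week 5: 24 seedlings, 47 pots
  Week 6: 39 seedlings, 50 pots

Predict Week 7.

63 seedlings, 59 pots

Seedlings goes 3, 6, 9, 15, 24, 39 → 63 (each term is the sum of the two before it).
Pots: alternating steps +3, +9, +3, +9, …; 23, 26, 35, 38, 47, 50 → 59.
Combining the parts gives 63 seedlings, 59 pots.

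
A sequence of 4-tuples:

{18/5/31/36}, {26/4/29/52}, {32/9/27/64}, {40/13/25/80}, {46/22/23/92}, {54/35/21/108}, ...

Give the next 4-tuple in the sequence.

First value: alternating steps +8, +6, +8, +6, …, so 18, 26, 32, 40, 46, 54 → 60.
Second value: each term is the sum of the two before it, so 5, 4, 9, 13, 22, 35 → 57.
Third value goes 31, 29, 27, 25, 23, 21 → 19 (−2 each step).
Fourth value: 36, 52, 64, 80, 92, 108 → 120 (always 2 × the first value).
Putting it together: {60/57/19/120}.

{60/57/19/120}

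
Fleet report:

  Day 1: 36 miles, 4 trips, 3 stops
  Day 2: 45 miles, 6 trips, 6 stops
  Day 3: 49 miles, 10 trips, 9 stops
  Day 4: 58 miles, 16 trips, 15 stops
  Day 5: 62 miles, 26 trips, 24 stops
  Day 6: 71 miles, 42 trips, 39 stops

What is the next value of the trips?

68

Trips — each term is the sum of the two before it: 4, 6, 10, 16, 26, 42 → 68.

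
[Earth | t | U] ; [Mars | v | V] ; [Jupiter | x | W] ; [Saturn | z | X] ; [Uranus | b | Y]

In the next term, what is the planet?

Neptune

Planet goes Earth, Mars, Jupiter, Saturn, Uranus → Neptune (runs through the planets Mercury→Neptune).
For the first letter, letters move forward 2 places in the alphabet, wrapping Z→A: t, v, x, z, b → d.
Second letter: letters move forward 1 place in the alphabet; U, V, W, X, Y → Z.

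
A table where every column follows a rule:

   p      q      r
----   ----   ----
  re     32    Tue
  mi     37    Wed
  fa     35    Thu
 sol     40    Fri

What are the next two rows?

la  38  Sat; ti  43  Sun

Column p: re, mi, fa, sol → la → ti (runs through the solfège scale do→ti).
Column q: alternating steps +5, −2, +5, −2, …; 32, 37, 35, 40 → 38 → 43.
Column r goes Tue, Wed, Thu, Fri → Sat → Sun (runs through the weekdays Mon→Sun).
So the next two rows are la  38  Sat and ti  43  Sun.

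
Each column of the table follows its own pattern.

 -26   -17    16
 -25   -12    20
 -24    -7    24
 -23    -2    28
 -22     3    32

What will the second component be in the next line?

Second component goes -17, -12, -7, -2, 3 → 8 (+5 each step).

8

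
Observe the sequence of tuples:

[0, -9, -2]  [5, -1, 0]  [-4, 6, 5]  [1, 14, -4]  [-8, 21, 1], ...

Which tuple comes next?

First slot: 0, 5, -4, 1, -8 → -3 (alternating steps +5, −9, +5, −9, …).
Second slot goes -9, -1, 6, 14, 21 → 29 (alternating steps +8, +7, +8, +7, …).
Third slot: always the previous value of the first slot, so -2, 0, 5, -4, 1 → -8.
Combining the parts gives [-3, 29, -8].

[-3, 29, -8]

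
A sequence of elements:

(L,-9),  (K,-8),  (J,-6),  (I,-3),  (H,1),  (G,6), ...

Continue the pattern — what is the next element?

(F,12)

For the letter, letters move back 1 place in the alphabet: L, K, J, I, H, G → F.
Second coordinate — differences are 1, 2, 3, … (increasing by 1 each time): -9, -8, -6, -3, 1, 6 → 12.
So the next element is (F,12).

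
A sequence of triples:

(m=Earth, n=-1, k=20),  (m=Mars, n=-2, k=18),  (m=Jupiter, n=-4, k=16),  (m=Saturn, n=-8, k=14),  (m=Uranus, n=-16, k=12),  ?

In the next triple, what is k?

K: 20, 18, 16, 14, 12 → 10 (−2 each step).

10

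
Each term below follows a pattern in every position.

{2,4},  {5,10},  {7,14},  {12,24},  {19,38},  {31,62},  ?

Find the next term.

First entry: 2, 5, 7, 12, 19, 31 → 50 (each term is the sum of the two before it).
Second entry goes 4, 10, 14, 24, 38, 62 → 100 (always 2 × the first entry).
Putting it together: {50,100}.

{50,100}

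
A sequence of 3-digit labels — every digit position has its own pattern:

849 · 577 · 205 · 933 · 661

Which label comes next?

399

First digit: −3 each step, mod 10, so 8, 5, 2, 9, 6 → 3.
Second digit goes 4, 7, 0, 3, 6 → 9 (+3 each step, mod 10).
Third digit — −2 each step, mod 10: 9, 7, 5, 3, 1 → 9.
So the next label is 399.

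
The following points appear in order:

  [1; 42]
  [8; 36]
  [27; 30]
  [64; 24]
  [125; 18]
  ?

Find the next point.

First coordinate: perfect cubes: 1³, 2³, 3³, …, so 1, 8, 27, 64, 125 → 216.
Second coordinate: −6 each step, so 42, 36, 30, 24, 18 → 12.
Putting it together: [216; 12].

[216; 12]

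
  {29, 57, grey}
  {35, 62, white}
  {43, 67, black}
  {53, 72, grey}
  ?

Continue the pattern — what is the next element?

First slot: differences are 6, 8, 10, … (increasing by 2 each time), so 29, 35, 43, 53 → 65.
Second slot goes 57, 62, 67, 72 → 77 (+5 each step).
Shade: grey, white, black, grey → white (repeats grey → white → black).
Combining the parts gives {65, 77, white}.

{65, 77, white}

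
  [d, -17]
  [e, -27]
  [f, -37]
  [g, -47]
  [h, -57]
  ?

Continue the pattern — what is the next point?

Letter: letters move forward 1 place in the alphabet; d, e, f, g, h → i.
Second part: -17, -27, -37, -47, -57 → -67 (−10 each step).
So the next point is [i, -67].

[i, -67]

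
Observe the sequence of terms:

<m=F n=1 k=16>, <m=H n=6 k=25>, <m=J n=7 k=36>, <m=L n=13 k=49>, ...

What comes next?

<m=N n=20 k=64>

M: letters move forward 2 places in the alphabet; F, H, J, L → N.
N goes 1, 6, 7, 13 → 20 (each term is the sum of the two before it).
K goes 16, 25, 36, 49 → 64 (perfect squares: 4², 5², 6², …).
So the next term is <m=N n=20 k=64>.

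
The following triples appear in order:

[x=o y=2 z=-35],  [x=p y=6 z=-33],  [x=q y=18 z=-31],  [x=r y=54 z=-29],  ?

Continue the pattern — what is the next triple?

[x=s y=162 z=-27]

X — letters move forward 1 place in the alphabet: o, p, q, r → s.
Y: ×3 each step; 2, 6, 18, 54 → 162.
Z: +2 each step, so -35, -33, -31, -29 → -27.
Combining the parts gives [x=s y=162 z=-27].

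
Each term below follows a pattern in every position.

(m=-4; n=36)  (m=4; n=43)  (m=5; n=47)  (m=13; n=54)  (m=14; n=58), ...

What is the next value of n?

N — alternating steps +7, +4, +7, +4, …: 36, 43, 47, 54, 58 → 65.

65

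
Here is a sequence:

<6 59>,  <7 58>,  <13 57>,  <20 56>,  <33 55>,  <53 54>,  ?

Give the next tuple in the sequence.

First part — each term is the sum of the two before it: 6, 7, 13, 20, 33, 53 → 86.
Second part: 59, 58, 57, 56, 55, 54 → 53 (−1 each step).
Combining the parts gives <86 53>.

<86 53>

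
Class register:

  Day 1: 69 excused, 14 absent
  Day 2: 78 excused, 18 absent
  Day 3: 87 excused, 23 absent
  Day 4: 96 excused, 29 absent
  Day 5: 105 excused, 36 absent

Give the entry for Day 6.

114 excused, 44 absent

Excused — +9 each step: 69, 78, 87, 96, 105 → 114.
Absent: differences are 4, 5, 6, … (increasing by 1 each time), so 14, 18, 23, 29, 36 → 44.
Putting it together: 114 excused, 44 absent.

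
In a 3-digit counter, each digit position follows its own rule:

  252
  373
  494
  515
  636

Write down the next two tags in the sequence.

First digit goes 2, 3, 4, 5, 6 → 7 → 8 (+1 each step, mod 10).
Second digit: +2 each step, mod 10, so 5, 7, 9, 1, 3 → 5 → 7.
Third digit: +1 each step, mod 10; 2, 3, 4, 5, 6 → 7 → 8.
So the next two tags are 757 and 878.

757 then 878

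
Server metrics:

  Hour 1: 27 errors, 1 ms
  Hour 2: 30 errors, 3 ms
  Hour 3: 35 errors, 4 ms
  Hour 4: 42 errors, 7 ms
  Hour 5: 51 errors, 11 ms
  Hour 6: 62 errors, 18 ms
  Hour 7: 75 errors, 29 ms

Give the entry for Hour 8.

Errors: differences are 3, 5, 7, … (increasing by 2 each time); 27, 30, 35, 42, 51, 62, 75 → 90.
Ms goes 1, 3, 4, 7, 11, 18, 29 → 47 (each term is the sum of the two before it).
So the next row is 90 errors, 47 ms.

90 errors, 47 ms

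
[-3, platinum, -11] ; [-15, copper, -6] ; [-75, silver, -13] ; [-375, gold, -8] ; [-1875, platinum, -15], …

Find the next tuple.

First value — ×5 each step: -3, -15, -75, -375, -1875 → -9375.
Metal goes platinum, copper, silver, gold, platinum → copper (repeats platinum → copper → silver → gold).
Third value: alternating steps +5, −7, +5, −7, …, so -11, -6, -13, -8, -15 → -10.
Combining the parts gives [-9375, copper, -10].

[-9375, copper, -10]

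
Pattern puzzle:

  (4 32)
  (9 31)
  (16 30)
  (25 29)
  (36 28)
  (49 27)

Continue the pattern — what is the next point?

(64 26)

First entry goes 4, 9, 16, 25, 36, 49 → 64 (perfect squares: 2², 3², 4², …).
Second entry: 32, 31, 30, 29, 28, 27 → 26 (−1 each step).
Combining the parts gives (64 26).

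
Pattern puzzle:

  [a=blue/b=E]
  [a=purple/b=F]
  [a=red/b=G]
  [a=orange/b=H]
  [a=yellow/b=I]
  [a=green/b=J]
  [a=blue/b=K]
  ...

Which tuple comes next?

[a=purple/b=L]

For the a, repeats blue → purple → red → orange → yellow → green: blue, purple, red, orange, yellow, green, blue → purple.
For the b, letters move forward 1 place in the alphabet: E, F, G, H, I, J, K → L.
So the next tuple is [a=purple/b=L].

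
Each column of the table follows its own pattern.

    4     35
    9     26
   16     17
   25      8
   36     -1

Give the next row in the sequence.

First component goes 4, 9, 16, 25, 36 → 49 (perfect squares: 2², 3², 4², …).
Second component: −9 each step, so 35, 26, 17, 8, -1 → -10.
Putting it together: 49  -10.

49  -10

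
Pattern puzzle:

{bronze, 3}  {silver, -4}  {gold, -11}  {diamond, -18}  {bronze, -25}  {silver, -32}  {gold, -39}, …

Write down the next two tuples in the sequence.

{diamond, -46}, {bronze, -53}

Rank goes bronze, silver, gold, diamond, bronze, silver, gold → diamond → bronze (repeats bronze → silver → gold → diamond).
Second component: −7 each step, so 3, -4, -11, -18, -25, -32, -39 → -46 → -53.
Putting the parts together: {diamond, -46} and then {bronze, -53}.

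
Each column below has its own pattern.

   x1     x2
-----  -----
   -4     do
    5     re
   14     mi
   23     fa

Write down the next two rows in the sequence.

Column x1: -4, 5, 14, 23 → 32 → 41 (+9 each step).
Column x2: runs through the solfège scale do→ti; do, re, mi, fa → sol → la.
Putting the parts together: 32  sol and then 41  la.

32  sol; 41  la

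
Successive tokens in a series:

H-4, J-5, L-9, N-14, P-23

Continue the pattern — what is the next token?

Letter: letters move forward 2 places in the alphabet; H, J, L, N, P → R.
For the second component, each term is the sum of the two before it: 4, 5, 9, 14, 23 → 37.
So the next token is R-37.

R-37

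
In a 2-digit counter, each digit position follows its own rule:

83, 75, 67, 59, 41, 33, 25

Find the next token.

17

First digit: −1 each step, mod 10, so 8, 7, 6, 5, 4, 3, 2 → 1.
Second digit — +2 each step, mod 10: 3, 5, 7, 9, 1, 3, 5 → 7.
Combining the parts gives 17.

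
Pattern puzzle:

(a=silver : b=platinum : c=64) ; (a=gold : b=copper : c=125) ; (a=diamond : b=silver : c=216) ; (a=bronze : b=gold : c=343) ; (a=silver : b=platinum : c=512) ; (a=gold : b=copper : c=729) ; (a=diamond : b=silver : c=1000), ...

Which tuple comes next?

(a=bronze : b=gold : c=1331)

For the a, repeats silver → gold → diamond → bronze: silver, gold, diamond, bronze, silver, gold, diamond → bronze.
B: platinum, copper, silver, gold, platinum, copper, silver → gold (repeats platinum → copper → silver → gold).
C: perfect cubes: 4³, 5³, 6³, …; 64, 125, 216, 343, 512, 729, 1000 → 1331.
Putting it together: (a=bronze : b=gold : c=1331).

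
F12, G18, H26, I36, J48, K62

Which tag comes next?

Letter: F, G, H, I, J, K → L (letters move forward 1 place in the alphabet).
Second component goes 12, 18, 26, 36, 48, 62 → 78 (differences are 6, 8, 10, … (increasing by 2 each time)).
Putting it together: L78.

L78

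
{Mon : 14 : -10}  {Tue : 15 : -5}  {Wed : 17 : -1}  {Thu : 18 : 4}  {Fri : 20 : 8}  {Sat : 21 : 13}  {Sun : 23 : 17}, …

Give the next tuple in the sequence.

Day — runs through the weekdays Mon→Sun: Mon, Tue, Wed, Thu, Fri, Sat, Sun → Mon.
Second component: alternating steps +1, +2, +1, +2, …; 14, 15, 17, 18, 20, 21, 23 → 24.
For the third component, alternating steps +5, +4, +5, +4, …: -10, -5, -1, 4, 8, 13, 17 → 22.
Combining the parts gives {Mon : 24 : 22}.

{Mon : 24 : 22}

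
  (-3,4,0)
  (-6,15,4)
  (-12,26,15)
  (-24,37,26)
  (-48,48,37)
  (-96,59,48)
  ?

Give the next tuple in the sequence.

(-192,70,59)

First value: ×2 each step, so -3, -6, -12, -24, -48, -96 → -192.
Second value goes 4, 15, 26, 37, 48, 59 → 70 (+11 each step).
Third value — always the previous value of the second value: 0, 4, 15, 26, 37, 48 → 59.
Combining the parts gives (-192,70,59).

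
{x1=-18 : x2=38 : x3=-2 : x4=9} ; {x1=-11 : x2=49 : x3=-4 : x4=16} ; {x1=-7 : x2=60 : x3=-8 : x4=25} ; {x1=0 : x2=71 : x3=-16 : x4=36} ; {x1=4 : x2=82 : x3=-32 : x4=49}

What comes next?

{x1=11 : x2=93 : x3=-64 : x4=64}

X1: -18, -11, -7, 0, 4 → 11 (alternating steps +7, +4, +7, +4, …).
X2: 38, 49, 60, 71, 82 → 93 (+11 each step).
X3 — ×2 each step: -2, -4, -8, -16, -32 → -64.
X4 — perfect squares: 3², 4², 5², …: 9, 16, 25, 36, 49 → 64.
So the next tuple is {x1=11 : x2=93 : x3=-64 : x4=64}.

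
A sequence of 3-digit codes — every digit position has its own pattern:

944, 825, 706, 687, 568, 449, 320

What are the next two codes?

201 then 182

First digit — −1 each step, mod 10: 9, 8, 7, 6, 5, 4, 3 → 2 → 1.
Second digit: −2 each step, mod 10; 4, 2, 0, 8, 6, 4, 2 → 0 → 8.
Third digit: +1 each step, mod 10; 4, 5, 6, 7, 8, 9, 0 → 1 → 2.
So the next two codes are 201 and 182.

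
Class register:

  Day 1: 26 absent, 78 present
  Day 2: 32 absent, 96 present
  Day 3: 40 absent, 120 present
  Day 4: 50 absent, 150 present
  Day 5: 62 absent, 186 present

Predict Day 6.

76 absent, 228 present

Absent goes 26, 32, 40, 50, 62 → 76 (differences are 6, 8, 10, … (increasing by 2 each time)).
Present: always 3 × the absent, so 78, 96, 120, 150, 186 → 228.
Putting it together: 76 absent, 228 present.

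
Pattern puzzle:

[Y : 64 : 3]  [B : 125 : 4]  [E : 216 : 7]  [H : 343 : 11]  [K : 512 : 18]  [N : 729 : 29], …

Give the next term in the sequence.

Letter — letters move forward 3 places in the alphabet, wrapping Z→A: Y, B, E, H, K, N → Q.
Second part: perfect cubes: 4³, 5³, 6³, …, so 64, 125, 216, 343, 512, 729 → 1000.
Third part: 3, 4, 7, 11, 18, 29 → 47 (each term is the sum of the two before it).
So the next term is [Q : 1000 : 47].

[Q : 1000 : 47]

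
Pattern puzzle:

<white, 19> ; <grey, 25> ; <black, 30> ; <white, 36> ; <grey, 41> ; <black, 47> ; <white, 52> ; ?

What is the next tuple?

<grey, 58>

Shade: white, grey, black, white, grey, black, white → grey (repeats white → grey → black).
Second value — alternating steps +6, +5, +6, +5, …: 19, 25, 30, 36, 41, 47, 52 → 58.
Combining the parts gives <grey, 58>.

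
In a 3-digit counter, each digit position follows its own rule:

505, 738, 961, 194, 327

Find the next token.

First digit: +2 each step, mod 10; 5, 7, 9, 1, 3 → 5.
For the second digit, +3 each step, mod 10: 0, 3, 6, 9, 2 → 5.
Third digit: 5, 8, 1, 4, 7 → 0 (+3 each step, mod 10).
Putting it together: 550.

550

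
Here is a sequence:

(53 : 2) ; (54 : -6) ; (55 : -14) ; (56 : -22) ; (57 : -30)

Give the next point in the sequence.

First part — +1 each step: 53, 54, 55, 56, 57 → 58.
Second part goes 2, -6, -14, -22, -30 → -38 (−8 each step).
So the next point is (58 : -38).

(58 : -38)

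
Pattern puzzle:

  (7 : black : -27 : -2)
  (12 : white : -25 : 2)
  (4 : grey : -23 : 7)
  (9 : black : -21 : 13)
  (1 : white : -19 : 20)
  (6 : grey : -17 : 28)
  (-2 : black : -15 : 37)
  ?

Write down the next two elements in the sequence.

(3 : white : -13 : 47), (-5 : grey : -11 : 58)

First coordinate: alternating steps +5, −8, +5, −8, …, so 7, 12, 4, 9, 1, 6, -2 → 3 → -5.
Shade — repeats black → white → grey: black, white, grey, black, white, grey, black → white → grey.
Third coordinate: +2 each step, so -27, -25, -23, -21, -19, -17, -15 → -13 → -11.
Fourth coordinate — differences are 4, 5, 6, … (increasing by 1 each time): -2, 2, 7, 13, 20, 28, 37 → 47 → 58.
So the next two elements are (3 : white : -13 : 47) and (-5 : grey : -11 : 58).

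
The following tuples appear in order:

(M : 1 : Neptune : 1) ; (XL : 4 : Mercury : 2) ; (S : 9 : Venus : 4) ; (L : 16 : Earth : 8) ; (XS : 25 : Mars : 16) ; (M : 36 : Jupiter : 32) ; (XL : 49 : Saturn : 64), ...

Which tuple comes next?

Size — repeats M → XL → S → L → XS: M, XL, S, L, XS, M, XL → S.
Second component goes 1, 4, 9, 16, 25, 36, 49 → 64 (perfect squares: 1², 2², 3², …).
Planet: Neptune, Mercury, Venus, Earth, Mars, Jupiter, Saturn → Uranus (runs through the planets Mercury→Neptune).
Fourth component: 1, 2, 4, 8, 16, 32, 64 → 128 (×2 each step).
So the next tuple is (S : 64 : Uranus : 128).

(S : 64 : Uranus : 128)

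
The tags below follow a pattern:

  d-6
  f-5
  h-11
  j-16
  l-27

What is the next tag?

n-43

For the letter, letters move forward 2 places in the alphabet: d, f, h, j, l → n.
Second component — each term is the sum of the two before it: 6, 5, 11, 16, 27 → 43.
Putting it together: n-43.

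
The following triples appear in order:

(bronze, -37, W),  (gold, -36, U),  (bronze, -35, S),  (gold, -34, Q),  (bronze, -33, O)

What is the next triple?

(gold, -32, M)

Rank: bronze, gold, bronze, gold, bronze → gold (alternates bronze ↔ gold).
For the second component, +1 each step: -37, -36, -35, -34, -33 → -32.
For the letter, letters move back 2 places in the alphabet: W, U, S, Q, O → M.
Combining the parts gives (gold, -32, M).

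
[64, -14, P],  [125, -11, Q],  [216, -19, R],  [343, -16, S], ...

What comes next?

[512, -24, T]

First slot: perfect cubes: 4³, 5³, 6³, …, so 64, 125, 216, 343 → 512.
Second slot: alternating steps +3, −8, +3, −8, …; -14, -11, -19, -16 → -24.
Letter: letters move forward 1 place in the alphabet, so P, Q, R, S → T.
So the next term is [512, -24, T].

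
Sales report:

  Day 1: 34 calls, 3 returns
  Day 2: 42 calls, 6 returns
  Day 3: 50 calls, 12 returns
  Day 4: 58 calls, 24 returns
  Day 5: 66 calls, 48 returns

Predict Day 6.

Calls — +8 each step: 34, 42, 50, 58, 66 → 74.
Returns: ×2 each step; 3, 6, 12, 24, 48 → 96.
So the next row is 74 calls, 96 returns.

74 calls, 96 returns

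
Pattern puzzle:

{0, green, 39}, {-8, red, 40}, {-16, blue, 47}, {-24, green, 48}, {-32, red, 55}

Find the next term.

{-40, blue, 56}

First part — −8 each step: 0, -8, -16, -24, -32 → -40.
Colour: repeats green → red → blue; green, red, blue, green, red → blue.
Third part: alternating steps +1, +7, +1, +7, …; 39, 40, 47, 48, 55 → 56.
So the next term is {-40, blue, 56}.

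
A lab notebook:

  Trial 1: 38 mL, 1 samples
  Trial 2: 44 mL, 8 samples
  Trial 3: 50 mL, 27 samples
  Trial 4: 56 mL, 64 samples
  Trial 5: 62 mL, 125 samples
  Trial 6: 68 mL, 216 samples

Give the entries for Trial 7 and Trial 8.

74 mL, 343 samples; 80 mL, 512 samples

ML: +6 each step; 38, 44, 50, 56, 62, 68 → 74 → 80.
For the samples, perfect cubes: 1³, 2³, 3³, …: 1, 8, 27, 64, 125, 216 → 343 → 512.
Putting the parts together: 74 mL, 343 samples and then 80 mL, 512 samples.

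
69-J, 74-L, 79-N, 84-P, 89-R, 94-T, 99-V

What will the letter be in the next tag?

X

Letter: letters move forward 2 places in the alphabet; J, L, N, P, R, T, V → X.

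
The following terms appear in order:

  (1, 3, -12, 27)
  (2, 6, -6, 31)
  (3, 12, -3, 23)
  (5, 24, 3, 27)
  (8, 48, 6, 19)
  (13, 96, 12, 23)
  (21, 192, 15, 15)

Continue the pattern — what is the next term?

First entry: each term is the sum of the two before it; 1, 2, 3, 5, 8, 13, 21 → 34.
Second entry: ×2 each step; 3, 6, 12, 24, 48, 96, 192 → 384.
Third entry: alternating steps +6, +3, +6, +3, …; -12, -6, -3, 3, 6, 12, 15 → 21.
For the fourth entry, alternating steps +4, −8, +4, −8, …: 27, 31, 23, 27, 19, 23, 15 → 19.
So the next term is (34, 384, 21, 19).

(34, 384, 21, 19)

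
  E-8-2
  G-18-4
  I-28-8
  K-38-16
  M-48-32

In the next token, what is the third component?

64

Third component: ×2 each step; 2, 4, 8, 16, 32 → 64.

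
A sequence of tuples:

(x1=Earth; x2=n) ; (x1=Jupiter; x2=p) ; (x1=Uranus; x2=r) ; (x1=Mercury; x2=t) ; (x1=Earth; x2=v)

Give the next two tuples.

X1: repeats Earth → Jupiter → Uranus → Mercury, so Earth, Jupiter, Uranus, Mercury, Earth → Jupiter → Uranus.
X2: letters move forward 2 places in the alphabet, so n, p, r, t, v → x → z.
So the next two tuples are (x1=Jupiter; x2=x) and (x1=Uranus; x2=z).

(x1=Jupiter; x2=x), (x1=Uranus; x2=z)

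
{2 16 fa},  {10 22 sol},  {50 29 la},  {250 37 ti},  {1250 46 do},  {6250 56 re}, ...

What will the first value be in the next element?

First value goes 2, 10, 50, 250, 1250, 6250 → 31250 (×5 each step).

31250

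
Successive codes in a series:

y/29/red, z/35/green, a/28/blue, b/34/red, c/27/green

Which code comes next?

Letter: letters move forward 1 place in the alphabet, wrapping Z→A, so y, z, a, b, c → d.
Second component goes 29, 35, 28, 34, 27 → 33 (alternating steps +6, −7, +6, −7, …).
Colour: repeats red → green → blue; red, green, blue, red, green → blue.
Combining the parts gives d/33/blue.

d/33/blue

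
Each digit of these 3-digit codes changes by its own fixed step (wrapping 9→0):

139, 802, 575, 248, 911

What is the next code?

For the first digit, −3 each step, mod 10: 1, 8, 5, 2, 9 → 6.
Second digit: −3 each step, mod 10; 3, 0, 7, 4, 1 → 8.
Third digit: +3 each step, mod 10; 9, 2, 5, 8, 1 → 4.
Putting it together: 684.

684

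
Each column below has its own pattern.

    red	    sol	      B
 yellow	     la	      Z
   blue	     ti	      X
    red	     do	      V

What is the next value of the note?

Colour goes red, yellow, blue, red → yellow (repeats red → yellow → blue).
For the note, runs through the solfège scale do→ti: sol, la, ti, do → re.
Letter: B, Z, X, V → T (letters move back 2 places in the alphabet, wrapping A→Z).

re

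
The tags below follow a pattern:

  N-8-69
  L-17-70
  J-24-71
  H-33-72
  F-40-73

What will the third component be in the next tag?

Third component: 69, 70, 71, 72, 73 → 74 (+1 each step).

74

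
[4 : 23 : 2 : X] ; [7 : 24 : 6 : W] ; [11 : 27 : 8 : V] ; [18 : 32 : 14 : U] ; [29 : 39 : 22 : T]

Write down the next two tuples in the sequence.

[47 : 48 : 36 : S], [76 : 59 : 58 : R]

For the first component, each term is the sum of the two before it: 4, 7, 11, 18, 29 → 47 → 76.
For the second component, differences are 1, 3, 5, … (increasing by 2 each time): 23, 24, 27, 32, 39 → 48 → 59.
Third component: 2, 6, 8, 14, 22 → 36 → 58 (each term is the sum of the two before it).
Letter: X, W, V, U, T → S → R (letters move back 1 place in the alphabet).
So the next two tuples are [47 : 48 : 36 : S] and [76 : 59 : 58 : R].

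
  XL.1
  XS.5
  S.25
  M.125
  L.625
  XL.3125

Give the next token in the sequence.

XS.15625

Size: XL, XS, S, M, L, XL → XS (repeats XL → XS → S → M → L).
Second component: 1, 5, 25, 125, 625, 3125 → 15625 (×5 each step).
Combining the parts gives XS.15625.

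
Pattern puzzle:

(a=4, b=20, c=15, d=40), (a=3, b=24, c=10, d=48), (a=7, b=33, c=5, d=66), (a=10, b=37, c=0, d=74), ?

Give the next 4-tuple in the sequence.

(a=17, b=46, c=-5, d=92)

A: 4, 3, 7, 10 → 17 (each term is the sum of the two before it).
B goes 20, 24, 33, 37 → 46 (alternating steps +4, +9, +4, +9, …).
C: 15, 10, 5, 0 → -5 (−5 each step).
For the d, always 2 × the b: 40, 48, 66, 74 → 92.
Combining the parts gives (a=17, b=46, c=-5, d=92).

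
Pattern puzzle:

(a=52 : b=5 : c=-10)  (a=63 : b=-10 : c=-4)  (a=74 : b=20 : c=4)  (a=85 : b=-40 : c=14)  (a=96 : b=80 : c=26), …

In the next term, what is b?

-160

A: +11 each step; 52, 63, 74, 85, 96 → 107.
B — ×(-2) each step: 5, -10, 20, -40, 80 → -160.
C: -10, -4, 4, 14, 26 → 40 (differences are 6, 8, 10, … (increasing by 2 each time)).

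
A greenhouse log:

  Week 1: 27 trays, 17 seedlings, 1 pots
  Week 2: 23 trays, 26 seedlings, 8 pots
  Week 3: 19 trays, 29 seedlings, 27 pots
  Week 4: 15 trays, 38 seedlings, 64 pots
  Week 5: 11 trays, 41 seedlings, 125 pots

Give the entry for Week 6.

7 trays, 50 seedlings, 216 pots

Trays: −4 each step; 27, 23, 19, 15, 11 → 7.
Seedlings — alternating steps +9, +3, +9, +3, …: 17, 26, 29, 38, 41 → 50.
Pots: perfect cubes: 1³, 2³, 3³, …; 1, 8, 27, 64, 125 → 216.
Putting it together: 7 trays, 50 seedlings, 216 pots.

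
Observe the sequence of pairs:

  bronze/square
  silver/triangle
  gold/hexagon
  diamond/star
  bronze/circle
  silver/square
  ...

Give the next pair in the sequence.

gold/triangle

Rank goes bronze, silver, gold, diamond, bronze, silver → gold (repeats bronze → silver → gold → diamond).
Shape: repeats square → triangle → hexagon → star → circle, so square, triangle, hexagon, star, circle, square → triangle.
Combining the parts gives gold/triangle.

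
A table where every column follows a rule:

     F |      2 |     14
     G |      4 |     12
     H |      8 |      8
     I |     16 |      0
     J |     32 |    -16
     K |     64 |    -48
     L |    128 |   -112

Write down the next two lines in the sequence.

M  256  -240; N  512  -496

Letter: letters move forward 1 place in the alphabet, so F, G, H, I, J, K, L → M → N.
Second component: ×2 each step; 2, 4, 8, 16, 32, 64, 128 → 256 → 512.
Third component: together with the second component always sums to 16; 14, 12, 8, 0, -16, -48, -112 → -240 → -496.
Putting the parts together: M  256  -240 and then N  512  -496.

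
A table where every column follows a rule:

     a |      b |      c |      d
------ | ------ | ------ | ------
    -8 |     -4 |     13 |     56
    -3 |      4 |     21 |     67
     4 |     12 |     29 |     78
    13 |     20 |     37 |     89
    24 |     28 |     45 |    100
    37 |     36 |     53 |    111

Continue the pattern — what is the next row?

For the column a, differences are 5, 7, 9, … (increasing by 2 each time): -8, -3, 4, 13, 24, 37 → 52.
Column b: +8 each step, so -4, 4, 12, 20, 28, 36 → 44.
Column c: +8 each step, so 13, 21, 29, 37, 45, 53 → 61.
Column d: +11 each step; 56, 67, 78, 89, 100, 111 → 122.
So the next row is 52  44  61  122.

52  44  61  122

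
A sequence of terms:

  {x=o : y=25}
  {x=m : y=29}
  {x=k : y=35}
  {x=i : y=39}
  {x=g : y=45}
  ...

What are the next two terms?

X: letters move back 2 places in the alphabet, so o, m, k, i, g → e → c.
Y — alternating steps +4, +6, +4, +6, …: 25, 29, 35, 39, 45 → 49 → 55.
Putting the parts together: {x=e : y=49} and then {x=c : y=55}.

{x=e : y=49}, {x=c : y=55}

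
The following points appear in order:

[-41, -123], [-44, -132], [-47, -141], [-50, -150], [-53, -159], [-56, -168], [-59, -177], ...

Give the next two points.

First coordinate: −3 each step; -41, -44, -47, -50, -53, -56, -59 → -62 → -65.
Second coordinate: always 3 × the first coordinate; -123, -132, -141, -150, -159, -168, -177 → -186 → -195.
Putting the parts together: [-62, -186] and then [-65, -195].

[-62, -186], [-65, -195]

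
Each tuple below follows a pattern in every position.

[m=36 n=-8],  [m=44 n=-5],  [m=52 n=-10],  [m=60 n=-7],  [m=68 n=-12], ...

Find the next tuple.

[m=76 n=-9]

For the m, +8 each step: 36, 44, 52, 60, 68 → 76.
N — alternating steps +3, −5, +3, −5, …: -8, -5, -10, -7, -12 → -9.
Putting it together: [m=76 n=-9].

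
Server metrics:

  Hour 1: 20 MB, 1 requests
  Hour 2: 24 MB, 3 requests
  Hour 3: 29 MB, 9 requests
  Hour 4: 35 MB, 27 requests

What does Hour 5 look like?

MB: 20, 24, 29, 35 → 42 (differences are 4, 5, 6, … (increasing by 1 each time)).
Requests goes 1, 3, 9, 27 → 81 (×3 each step).
Combining the parts gives 42 MB, 81 requests.

42 MB, 81 requests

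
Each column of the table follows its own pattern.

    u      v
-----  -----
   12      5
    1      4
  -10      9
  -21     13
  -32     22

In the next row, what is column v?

Column u: −11 each step, so 12, 1, -10, -21, -32 → -43.
Column v: each term is the sum of the two before it; 5, 4, 9, 13, 22 → 35.

35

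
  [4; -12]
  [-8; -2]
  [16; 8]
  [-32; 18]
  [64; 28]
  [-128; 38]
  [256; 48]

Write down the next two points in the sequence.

[-512; 58], [1024; 68]

First slot goes 4, -8, 16, -32, 64, -128, 256 → -512 → 1024 (×(-2) each step).
Second slot — +10 each step: -12, -2, 8, 18, 28, 38, 48 → 58 → 68.
Putting the parts together: [-512; 58] and then [1024; 68].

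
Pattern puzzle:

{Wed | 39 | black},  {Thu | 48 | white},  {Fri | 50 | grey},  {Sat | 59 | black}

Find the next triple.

{Sun | 61 | white}

For the day, runs through the weekdays Mon→Sun: Wed, Thu, Fri, Sat → Sun.
Second part — alternating steps +9, +2, +9, +2, …: 39, 48, 50, 59 → 61.
Shade: repeats black → white → grey, so black, white, grey, black → white.
Putting it together: {Sun | 61 | white}.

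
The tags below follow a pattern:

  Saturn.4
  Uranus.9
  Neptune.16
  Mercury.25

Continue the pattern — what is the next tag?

Venus.36

For the planet, runs through the planets Mercury→Neptune: Saturn, Uranus, Neptune, Mercury → Venus.
Second component — perfect squares: 2², 3², 4², …: 4, 9, 16, 25 → 36.
So the next tag is Venus.36.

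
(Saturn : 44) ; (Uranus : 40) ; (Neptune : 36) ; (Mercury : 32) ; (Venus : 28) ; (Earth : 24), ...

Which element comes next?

(Mars : 20)

Planet goes Saturn, Uranus, Neptune, Mercury, Venus, Earth → Mars (runs through the planets Mercury→Neptune).
For the second value, −4 each step: 44, 40, 36, 32, 28, 24 → 20.
Putting it together: (Mars : 20).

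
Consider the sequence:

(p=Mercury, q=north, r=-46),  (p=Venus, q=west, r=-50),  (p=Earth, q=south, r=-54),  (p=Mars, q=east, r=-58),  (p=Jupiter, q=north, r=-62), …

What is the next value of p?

P: runs through the planets Mercury→Neptune; Mercury, Venus, Earth, Mars, Jupiter → Saturn.
Q goes north, west, south, east, north → west (repeats north → west → south → east).
R: -46, -50, -54, -58, -62 → -66 (−4 each step).

Saturn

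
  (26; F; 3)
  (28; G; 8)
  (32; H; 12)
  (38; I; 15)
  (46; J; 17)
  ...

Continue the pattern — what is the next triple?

First component: 26, 28, 32, 38, 46 → 56 (differences are 2, 4, 6, … (increasing by 2 each time)).
Letter: F, G, H, I, J → K (letters move forward 1 place in the alphabet).
Third component — differences are 5, 4, 3, … (decreasing by 1 each time): 3, 8, 12, 15, 17 → 18.
Combining the parts gives (56; K; 18).

(56; K; 18)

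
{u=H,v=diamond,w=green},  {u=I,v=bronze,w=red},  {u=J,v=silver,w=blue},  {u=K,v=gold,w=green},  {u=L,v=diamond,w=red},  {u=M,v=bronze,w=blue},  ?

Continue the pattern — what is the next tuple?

{u=N,v=silver,w=green}

U: H, I, J, K, L, M → N (letters move forward 1 place in the alphabet).
V: diamond, bronze, silver, gold, diamond, bronze → silver (repeats diamond → bronze → silver → gold).
W — repeats green → red → blue: green, red, blue, green, red, blue → green.
Putting it together: {u=N,v=silver,w=green}.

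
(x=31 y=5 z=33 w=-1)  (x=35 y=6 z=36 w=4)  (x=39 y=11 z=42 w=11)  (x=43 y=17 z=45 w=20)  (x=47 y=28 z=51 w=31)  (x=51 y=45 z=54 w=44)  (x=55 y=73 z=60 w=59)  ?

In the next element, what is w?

W — differences are 5, 7, 9, … (increasing by 2 each time): -1, 4, 11, 20, 31, 44, 59 → 76.

76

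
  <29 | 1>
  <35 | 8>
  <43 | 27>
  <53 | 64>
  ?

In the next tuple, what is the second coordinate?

125

For the second coordinate, perfect cubes: 1³, 2³, 3³, …: 1, 8, 27, 64 → 125.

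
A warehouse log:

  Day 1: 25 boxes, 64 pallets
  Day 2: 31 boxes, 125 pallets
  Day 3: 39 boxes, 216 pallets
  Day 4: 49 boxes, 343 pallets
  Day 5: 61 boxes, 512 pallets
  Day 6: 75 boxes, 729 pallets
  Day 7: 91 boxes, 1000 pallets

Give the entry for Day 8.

Boxes: differences are 6, 8, 10, … (increasing by 2 each time), so 25, 31, 39, 49, 61, 75, 91 → 109.
For the pallets, perfect cubes: 4³, 5³, 6³, …: 64, 125, 216, 343, 512, 729, 1000 → 1331.
Combining the parts gives 109 boxes, 1331 pallets.

109 boxes, 1331 pallets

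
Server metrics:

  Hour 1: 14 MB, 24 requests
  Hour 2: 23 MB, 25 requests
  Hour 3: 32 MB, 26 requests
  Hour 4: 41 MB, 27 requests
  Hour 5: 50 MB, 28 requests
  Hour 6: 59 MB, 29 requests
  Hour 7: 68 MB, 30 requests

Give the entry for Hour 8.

MB goes 14, 23, 32, 41, 50, 59, 68 → 77 (+9 each step).
Requests: +1 each step, so 24, 25, 26, 27, 28, 29, 30 → 31.
So the next row is 77 MB, 31 requests.

77 MB, 31 requests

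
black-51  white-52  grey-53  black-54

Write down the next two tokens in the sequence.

white-55 then grey-56

Shade — repeats black → white → grey: black, white, grey, black → white → grey.
Second component — +1 each step: 51, 52, 53, 54 → 55 → 56.
So the next two tokens are white-55 and grey-56.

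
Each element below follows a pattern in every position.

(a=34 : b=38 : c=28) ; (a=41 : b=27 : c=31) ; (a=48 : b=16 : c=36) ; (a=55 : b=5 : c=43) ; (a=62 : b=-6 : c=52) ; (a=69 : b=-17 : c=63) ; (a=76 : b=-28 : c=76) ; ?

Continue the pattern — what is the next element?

A: +7 each step, so 34, 41, 48, 55, 62, 69, 76 → 83.
For the b, −11 each step: 38, 27, 16, 5, -6, -17, -28 → -39.
For the c, differences are 3, 5, 7, … (increasing by 2 each time): 28, 31, 36, 43, 52, 63, 76 → 91.
Combining the parts gives (a=83 : b=-39 : c=91).

(a=83 : b=-39 : c=91)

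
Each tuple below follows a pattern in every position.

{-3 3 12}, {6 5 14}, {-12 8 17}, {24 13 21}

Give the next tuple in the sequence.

{-48 21 26}

First slot goes -3, 6, -12, 24 → -48 (×(-2) each step).
Second slot goes 3, 5, 8, 13 → 21 (each term is the sum of the two before it).
Third slot — differences are 2, 3, 4, … (increasing by 1 each time): 12, 14, 17, 21 → 26.
So the next tuple is {-48 21 26}.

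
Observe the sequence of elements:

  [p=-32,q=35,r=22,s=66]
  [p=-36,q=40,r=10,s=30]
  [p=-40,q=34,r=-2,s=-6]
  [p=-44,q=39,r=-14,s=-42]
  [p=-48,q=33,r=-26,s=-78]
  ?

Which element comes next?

P: -32, -36, -40, -44, -48 → -52 (−4 each step).
Q: alternating steps +5, −6, +5, −6, …, so 35, 40, 34, 39, 33 → 38.
R: 22, 10, -2, -14, -26 → -38 (−12 each step).
S — always 3 × the r: 66, 30, -6, -42, -78 → -114.
Putting it together: [p=-52,q=38,r=-38,s=-114].

[p=-52,q=38,r=-38,s=-114]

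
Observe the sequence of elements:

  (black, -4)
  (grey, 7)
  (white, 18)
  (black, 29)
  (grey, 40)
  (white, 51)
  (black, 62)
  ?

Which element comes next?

(grey, 73)

Shade: repeats black → grey → white; black, grey, white, black, grey, white, black → grey.
Second coordinate: +11 each step; -4, 7, 18, 29, 40, 51, 62 → 73.
So the next element is (grey, 73).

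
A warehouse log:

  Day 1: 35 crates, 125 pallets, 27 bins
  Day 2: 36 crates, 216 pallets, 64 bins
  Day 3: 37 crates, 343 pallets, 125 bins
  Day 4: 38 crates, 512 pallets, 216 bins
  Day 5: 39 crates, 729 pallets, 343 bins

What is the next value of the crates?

Crates — +1 each step: 35, 36, 37, 38, 39 → 40.
Pallets goes 125, 216, 343, 512, 729 → 1000 (perfect cubes: 5³, 6³, 7³, …).
Bins goes 27, 64, 125, 216, 343 → 512 (perfect cubes: 3³, 4³, 5³, …).

40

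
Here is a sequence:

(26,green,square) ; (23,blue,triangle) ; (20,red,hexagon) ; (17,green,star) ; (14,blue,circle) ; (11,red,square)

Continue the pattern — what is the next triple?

First slot — −3 each step: 26, 23, 20, 17, 14, 11 → 8.
Colour goes green, blue, red, green, blue, red → green (repeats green → blue → red).
Shape goes square, triangle, hexagon, star, circle, square → triangle (repeats square → triangle → hexagon → star → circle).
So the next triple is (8,green,triangle).

(8,green,triangle)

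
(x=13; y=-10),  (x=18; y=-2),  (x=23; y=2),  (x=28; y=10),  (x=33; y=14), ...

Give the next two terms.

X: +5 each step, so 13, 18, 23, 28, 33 → 38 → 43.
Y goes -10, -2, 2, 10, 14 → 22 → 26 (alternating steps +8, +4, +8, +4, …).
So the next two terms are (x=38; y=22) and (x=43; y=26).

(x=38; y=22), (x=43; y=26)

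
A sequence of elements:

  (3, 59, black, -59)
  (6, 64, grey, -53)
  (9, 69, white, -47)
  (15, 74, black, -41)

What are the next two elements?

First value — each term is the sum of the two before it: 3, 6, 9, 15 → 24 → 39.
For the second value, +5 each step: 59, 64, 69, 74 → 79 → 84.
Shade: repeats black → grey → white, so black, grey, white, black → grey → white.
Fourth value goes -59, -53, -47, -41 → -35 → -29 (+6 each step).
So the next two elements are (24, 79, grey, -35) and (39, 84, white, -29).

(24, 79, grey, -35), (39, 84, white, -29)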